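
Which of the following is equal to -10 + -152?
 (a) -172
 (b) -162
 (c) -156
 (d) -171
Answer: b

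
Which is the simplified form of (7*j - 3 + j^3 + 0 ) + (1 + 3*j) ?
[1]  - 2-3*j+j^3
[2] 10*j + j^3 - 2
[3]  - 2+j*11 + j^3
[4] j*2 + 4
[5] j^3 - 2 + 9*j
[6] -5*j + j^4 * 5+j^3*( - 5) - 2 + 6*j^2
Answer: 2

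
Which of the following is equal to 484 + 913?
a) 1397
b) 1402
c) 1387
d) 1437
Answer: a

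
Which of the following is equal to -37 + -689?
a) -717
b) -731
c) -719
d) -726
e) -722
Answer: d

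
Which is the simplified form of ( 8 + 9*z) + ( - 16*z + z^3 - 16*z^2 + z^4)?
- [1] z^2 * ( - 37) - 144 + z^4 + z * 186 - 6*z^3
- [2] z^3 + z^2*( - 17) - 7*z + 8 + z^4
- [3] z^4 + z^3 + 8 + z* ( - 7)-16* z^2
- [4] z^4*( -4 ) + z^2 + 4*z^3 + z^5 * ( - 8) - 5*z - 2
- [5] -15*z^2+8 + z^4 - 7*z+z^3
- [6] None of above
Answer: 3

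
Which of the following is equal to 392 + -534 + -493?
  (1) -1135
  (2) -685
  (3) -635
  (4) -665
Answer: 3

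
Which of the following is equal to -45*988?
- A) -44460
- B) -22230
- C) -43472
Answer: A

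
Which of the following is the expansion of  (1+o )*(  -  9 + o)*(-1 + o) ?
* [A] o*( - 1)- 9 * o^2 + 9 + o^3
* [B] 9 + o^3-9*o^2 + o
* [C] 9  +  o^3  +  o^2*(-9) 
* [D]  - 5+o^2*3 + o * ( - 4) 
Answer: A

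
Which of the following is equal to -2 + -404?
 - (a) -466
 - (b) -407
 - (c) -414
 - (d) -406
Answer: d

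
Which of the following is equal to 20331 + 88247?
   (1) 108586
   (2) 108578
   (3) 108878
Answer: 2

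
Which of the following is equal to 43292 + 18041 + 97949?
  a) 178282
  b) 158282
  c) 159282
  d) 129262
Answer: c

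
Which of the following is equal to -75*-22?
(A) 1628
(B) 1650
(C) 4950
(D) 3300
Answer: B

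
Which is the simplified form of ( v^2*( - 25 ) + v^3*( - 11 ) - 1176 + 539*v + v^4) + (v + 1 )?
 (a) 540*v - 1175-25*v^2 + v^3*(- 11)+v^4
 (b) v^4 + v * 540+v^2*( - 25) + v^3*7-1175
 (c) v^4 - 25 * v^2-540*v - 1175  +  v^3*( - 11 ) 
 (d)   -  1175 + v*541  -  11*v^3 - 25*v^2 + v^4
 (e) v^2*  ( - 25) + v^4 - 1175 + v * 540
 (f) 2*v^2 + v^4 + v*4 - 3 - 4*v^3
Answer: a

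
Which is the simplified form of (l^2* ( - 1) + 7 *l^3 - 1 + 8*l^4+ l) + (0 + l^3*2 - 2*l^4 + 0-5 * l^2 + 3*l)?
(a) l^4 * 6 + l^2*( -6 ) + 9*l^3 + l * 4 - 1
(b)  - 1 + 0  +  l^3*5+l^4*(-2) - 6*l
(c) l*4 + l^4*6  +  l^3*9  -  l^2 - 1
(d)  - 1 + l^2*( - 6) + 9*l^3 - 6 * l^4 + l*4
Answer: a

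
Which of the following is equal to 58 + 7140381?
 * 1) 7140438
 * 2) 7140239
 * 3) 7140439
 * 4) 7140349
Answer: 3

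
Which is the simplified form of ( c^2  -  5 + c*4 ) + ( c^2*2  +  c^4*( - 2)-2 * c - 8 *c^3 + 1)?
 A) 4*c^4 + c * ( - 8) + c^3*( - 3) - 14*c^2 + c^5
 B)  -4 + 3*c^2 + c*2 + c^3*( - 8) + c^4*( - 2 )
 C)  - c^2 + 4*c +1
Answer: B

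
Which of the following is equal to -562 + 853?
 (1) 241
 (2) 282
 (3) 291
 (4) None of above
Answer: 3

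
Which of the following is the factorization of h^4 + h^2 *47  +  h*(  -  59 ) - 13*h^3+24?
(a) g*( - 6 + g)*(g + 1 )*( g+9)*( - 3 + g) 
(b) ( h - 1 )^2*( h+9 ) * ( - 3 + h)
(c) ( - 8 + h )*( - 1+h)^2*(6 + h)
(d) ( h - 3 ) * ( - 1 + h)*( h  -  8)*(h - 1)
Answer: d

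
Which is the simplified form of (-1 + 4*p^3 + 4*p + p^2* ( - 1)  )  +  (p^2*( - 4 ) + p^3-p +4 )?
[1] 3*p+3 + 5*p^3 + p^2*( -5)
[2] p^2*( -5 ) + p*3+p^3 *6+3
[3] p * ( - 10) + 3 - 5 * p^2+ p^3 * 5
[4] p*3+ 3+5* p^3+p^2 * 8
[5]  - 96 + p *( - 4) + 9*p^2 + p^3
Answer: 1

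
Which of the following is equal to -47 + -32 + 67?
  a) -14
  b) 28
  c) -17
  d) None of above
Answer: d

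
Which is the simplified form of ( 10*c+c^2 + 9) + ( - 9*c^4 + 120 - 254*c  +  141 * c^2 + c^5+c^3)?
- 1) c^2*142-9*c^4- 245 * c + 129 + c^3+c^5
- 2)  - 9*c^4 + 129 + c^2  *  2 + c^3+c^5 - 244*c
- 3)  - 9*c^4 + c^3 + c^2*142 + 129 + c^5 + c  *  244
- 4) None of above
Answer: 4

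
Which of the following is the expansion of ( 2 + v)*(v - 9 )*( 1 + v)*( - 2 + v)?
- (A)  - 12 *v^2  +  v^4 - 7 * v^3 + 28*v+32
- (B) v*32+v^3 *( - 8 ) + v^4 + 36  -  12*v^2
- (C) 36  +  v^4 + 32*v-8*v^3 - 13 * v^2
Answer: C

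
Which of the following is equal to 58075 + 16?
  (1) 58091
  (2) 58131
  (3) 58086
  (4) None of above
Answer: 1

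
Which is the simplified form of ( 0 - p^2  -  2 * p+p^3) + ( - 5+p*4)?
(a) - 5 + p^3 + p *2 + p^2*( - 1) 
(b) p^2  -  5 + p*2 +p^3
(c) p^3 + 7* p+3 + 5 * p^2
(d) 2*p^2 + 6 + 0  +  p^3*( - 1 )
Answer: a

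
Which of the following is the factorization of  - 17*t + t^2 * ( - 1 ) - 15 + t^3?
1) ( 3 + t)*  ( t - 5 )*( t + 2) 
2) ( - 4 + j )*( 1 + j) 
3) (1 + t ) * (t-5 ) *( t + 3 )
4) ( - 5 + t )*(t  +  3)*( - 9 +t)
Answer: 3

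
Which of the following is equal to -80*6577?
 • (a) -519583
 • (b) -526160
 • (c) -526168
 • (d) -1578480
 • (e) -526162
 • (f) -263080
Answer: b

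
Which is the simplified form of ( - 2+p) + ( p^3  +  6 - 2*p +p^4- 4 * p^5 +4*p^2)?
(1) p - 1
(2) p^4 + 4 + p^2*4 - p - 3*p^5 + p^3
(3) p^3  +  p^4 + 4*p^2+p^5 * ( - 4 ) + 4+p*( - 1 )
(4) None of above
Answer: 3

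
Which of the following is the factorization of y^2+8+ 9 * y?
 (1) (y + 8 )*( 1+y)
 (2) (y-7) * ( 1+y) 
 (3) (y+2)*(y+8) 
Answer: 1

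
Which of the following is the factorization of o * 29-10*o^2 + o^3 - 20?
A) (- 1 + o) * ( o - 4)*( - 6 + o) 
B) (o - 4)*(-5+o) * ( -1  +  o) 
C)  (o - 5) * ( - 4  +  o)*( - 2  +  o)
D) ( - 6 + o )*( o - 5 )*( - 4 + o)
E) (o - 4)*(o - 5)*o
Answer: B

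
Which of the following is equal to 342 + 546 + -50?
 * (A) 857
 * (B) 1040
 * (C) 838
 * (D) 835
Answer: C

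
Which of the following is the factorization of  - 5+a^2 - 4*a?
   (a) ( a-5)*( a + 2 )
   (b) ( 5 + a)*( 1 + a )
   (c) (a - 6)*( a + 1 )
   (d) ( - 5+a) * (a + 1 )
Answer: d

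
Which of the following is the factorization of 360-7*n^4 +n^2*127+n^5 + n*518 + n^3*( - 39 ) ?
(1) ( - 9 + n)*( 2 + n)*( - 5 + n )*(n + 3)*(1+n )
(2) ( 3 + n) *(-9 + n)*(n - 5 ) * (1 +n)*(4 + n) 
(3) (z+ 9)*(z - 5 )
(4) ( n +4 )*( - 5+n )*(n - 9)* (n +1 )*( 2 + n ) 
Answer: 4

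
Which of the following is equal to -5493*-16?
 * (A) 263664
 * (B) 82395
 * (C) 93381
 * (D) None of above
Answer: D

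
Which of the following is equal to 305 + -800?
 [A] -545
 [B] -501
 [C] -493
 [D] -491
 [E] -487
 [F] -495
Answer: F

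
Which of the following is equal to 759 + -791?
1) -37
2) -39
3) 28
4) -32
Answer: 4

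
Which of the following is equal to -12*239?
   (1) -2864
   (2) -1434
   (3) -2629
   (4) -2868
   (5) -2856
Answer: 4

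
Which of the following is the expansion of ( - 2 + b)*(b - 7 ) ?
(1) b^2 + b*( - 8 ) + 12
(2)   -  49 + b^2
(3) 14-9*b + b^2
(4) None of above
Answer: 3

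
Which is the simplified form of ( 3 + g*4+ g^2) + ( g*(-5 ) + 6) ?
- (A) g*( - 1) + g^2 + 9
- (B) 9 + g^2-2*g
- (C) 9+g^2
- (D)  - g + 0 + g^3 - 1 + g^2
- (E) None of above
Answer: A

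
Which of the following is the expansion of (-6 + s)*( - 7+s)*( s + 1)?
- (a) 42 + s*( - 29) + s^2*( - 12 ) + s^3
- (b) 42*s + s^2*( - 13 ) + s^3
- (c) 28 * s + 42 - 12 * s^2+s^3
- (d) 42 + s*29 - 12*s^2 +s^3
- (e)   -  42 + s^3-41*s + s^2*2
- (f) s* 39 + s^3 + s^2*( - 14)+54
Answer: d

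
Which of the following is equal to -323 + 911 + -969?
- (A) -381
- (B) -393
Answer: A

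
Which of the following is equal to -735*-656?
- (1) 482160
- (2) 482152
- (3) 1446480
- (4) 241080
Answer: 1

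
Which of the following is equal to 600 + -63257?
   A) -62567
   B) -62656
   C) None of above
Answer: C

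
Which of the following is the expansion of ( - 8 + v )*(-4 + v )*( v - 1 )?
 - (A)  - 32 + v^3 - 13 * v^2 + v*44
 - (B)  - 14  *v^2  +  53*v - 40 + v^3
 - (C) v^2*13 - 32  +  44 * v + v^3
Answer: A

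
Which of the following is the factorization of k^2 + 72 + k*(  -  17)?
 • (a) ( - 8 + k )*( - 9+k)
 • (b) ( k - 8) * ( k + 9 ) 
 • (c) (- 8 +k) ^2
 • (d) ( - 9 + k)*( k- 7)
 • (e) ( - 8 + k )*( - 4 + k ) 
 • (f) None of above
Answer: a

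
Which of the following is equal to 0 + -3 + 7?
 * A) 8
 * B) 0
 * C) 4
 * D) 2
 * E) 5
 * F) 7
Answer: C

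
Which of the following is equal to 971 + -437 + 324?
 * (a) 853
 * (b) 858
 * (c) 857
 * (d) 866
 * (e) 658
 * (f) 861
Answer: b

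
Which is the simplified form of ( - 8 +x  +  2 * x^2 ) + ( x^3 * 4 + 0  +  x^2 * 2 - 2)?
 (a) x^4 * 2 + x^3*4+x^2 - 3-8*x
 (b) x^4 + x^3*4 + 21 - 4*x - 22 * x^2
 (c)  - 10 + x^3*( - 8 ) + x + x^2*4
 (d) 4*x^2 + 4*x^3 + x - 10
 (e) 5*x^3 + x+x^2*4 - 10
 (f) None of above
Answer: d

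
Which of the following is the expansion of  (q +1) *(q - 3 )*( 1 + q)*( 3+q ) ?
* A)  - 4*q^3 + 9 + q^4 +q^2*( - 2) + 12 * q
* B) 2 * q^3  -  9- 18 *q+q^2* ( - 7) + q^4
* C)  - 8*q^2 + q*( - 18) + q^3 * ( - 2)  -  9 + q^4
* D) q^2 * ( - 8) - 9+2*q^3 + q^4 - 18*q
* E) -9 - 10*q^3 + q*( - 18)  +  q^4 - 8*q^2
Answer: D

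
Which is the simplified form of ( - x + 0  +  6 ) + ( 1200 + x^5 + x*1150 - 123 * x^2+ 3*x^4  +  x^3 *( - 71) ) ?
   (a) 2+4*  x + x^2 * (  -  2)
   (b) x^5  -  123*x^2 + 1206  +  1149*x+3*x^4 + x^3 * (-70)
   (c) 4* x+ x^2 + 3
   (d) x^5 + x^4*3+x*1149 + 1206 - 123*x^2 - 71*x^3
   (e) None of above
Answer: d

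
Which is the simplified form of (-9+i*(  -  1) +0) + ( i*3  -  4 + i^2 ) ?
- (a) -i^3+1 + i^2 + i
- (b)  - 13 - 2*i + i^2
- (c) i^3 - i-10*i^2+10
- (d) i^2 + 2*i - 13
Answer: d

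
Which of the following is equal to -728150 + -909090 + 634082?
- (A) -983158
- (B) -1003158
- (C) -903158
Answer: B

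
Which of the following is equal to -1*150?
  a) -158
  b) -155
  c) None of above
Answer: c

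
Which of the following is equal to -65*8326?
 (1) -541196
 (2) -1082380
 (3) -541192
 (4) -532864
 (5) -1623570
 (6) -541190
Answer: 6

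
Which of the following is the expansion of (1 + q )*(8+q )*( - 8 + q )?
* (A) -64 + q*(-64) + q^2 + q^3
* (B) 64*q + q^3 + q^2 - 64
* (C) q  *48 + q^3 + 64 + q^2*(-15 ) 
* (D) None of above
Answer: A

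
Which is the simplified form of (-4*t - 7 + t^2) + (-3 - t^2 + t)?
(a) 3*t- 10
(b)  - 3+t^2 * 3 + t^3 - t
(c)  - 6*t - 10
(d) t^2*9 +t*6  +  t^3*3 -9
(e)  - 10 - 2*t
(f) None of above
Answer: f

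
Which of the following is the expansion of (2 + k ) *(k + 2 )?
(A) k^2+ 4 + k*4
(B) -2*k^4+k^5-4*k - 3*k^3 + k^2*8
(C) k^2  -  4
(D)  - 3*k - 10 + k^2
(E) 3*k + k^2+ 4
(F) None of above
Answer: A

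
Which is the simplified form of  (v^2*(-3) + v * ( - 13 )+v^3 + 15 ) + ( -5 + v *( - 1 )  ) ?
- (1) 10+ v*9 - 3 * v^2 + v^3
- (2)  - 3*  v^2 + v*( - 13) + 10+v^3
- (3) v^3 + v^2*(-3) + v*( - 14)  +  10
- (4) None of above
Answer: 3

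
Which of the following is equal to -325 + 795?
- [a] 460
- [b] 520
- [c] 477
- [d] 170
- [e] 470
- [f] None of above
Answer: e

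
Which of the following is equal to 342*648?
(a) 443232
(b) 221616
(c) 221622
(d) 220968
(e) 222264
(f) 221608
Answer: b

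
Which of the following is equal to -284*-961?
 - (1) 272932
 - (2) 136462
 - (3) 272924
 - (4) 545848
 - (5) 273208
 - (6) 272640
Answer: 3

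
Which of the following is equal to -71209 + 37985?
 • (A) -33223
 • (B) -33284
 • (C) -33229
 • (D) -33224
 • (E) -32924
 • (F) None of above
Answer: D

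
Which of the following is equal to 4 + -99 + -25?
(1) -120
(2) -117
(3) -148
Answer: 1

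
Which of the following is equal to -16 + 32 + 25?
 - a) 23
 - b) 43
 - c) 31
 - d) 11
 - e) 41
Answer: e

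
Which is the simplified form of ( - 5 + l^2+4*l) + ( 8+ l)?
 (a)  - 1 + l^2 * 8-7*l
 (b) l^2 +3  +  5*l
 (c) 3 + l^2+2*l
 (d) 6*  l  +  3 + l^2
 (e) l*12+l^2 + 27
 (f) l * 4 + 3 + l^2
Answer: b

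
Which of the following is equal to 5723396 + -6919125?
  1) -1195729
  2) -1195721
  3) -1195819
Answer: 1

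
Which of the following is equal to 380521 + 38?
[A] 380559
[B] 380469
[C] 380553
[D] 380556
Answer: A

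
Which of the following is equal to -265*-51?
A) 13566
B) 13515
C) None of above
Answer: B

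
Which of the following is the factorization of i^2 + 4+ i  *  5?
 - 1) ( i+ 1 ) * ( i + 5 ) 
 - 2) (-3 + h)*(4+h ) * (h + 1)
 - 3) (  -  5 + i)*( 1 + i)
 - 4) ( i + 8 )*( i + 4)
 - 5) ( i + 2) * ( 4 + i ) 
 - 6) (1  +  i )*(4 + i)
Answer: 6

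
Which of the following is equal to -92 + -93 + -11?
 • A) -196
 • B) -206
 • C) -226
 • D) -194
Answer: A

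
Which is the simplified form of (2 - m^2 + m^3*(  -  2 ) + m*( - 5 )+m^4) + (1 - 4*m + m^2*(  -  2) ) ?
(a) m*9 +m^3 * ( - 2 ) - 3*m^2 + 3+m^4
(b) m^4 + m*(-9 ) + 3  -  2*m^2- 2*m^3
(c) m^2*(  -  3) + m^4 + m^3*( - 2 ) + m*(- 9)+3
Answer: c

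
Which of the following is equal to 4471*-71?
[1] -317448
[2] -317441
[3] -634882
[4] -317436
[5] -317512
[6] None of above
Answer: 2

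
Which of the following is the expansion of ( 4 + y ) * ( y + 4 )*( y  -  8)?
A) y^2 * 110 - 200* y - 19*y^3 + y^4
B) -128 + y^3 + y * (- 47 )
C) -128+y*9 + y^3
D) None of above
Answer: D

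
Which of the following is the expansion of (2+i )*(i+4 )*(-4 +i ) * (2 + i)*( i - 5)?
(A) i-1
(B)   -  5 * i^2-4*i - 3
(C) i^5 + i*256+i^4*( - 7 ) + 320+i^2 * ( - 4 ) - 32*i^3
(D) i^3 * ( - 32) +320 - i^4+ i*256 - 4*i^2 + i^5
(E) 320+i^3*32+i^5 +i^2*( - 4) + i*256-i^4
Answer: D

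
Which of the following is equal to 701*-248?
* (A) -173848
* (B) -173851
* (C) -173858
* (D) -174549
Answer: A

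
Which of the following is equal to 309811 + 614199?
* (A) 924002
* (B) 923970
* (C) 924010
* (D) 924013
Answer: C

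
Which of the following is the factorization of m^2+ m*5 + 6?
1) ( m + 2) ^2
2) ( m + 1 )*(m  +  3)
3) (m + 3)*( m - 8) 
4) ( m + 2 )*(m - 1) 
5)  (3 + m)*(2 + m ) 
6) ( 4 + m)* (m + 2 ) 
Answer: 5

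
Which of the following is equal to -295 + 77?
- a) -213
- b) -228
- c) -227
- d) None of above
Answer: d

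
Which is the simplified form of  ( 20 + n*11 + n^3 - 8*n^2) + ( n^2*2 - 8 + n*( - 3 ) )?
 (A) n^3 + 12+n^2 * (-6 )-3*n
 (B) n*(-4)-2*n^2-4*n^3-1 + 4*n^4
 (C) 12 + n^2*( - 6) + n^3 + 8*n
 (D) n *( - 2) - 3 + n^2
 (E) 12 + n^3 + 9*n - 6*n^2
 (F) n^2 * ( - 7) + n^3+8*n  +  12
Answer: C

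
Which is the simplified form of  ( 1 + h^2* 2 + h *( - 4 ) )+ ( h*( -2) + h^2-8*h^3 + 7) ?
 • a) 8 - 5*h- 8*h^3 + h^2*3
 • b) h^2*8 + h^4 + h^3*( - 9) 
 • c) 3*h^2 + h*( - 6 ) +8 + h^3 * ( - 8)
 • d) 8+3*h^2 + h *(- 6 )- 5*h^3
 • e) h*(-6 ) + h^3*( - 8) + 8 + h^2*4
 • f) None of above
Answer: c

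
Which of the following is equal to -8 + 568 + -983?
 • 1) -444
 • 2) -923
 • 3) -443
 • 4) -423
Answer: 4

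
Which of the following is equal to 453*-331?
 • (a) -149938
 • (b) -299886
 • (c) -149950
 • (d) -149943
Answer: d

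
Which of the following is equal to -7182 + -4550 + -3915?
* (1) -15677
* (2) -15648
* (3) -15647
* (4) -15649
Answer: 3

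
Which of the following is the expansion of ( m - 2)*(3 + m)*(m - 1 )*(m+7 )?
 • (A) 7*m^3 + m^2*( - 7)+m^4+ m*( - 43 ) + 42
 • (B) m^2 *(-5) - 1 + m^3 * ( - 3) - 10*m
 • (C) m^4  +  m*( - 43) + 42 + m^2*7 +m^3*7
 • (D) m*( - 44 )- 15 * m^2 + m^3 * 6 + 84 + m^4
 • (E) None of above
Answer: A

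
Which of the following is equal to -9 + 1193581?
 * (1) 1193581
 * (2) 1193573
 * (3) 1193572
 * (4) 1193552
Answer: 3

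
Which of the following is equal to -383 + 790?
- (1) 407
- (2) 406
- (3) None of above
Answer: 1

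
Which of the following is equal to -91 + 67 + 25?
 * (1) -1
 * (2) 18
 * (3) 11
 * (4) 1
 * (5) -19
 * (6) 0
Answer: 4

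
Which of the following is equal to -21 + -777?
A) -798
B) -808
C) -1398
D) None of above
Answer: A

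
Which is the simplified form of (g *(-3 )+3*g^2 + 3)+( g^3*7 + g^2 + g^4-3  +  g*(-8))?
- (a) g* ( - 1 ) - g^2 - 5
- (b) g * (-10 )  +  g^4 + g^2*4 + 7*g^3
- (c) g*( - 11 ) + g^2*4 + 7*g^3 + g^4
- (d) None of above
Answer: c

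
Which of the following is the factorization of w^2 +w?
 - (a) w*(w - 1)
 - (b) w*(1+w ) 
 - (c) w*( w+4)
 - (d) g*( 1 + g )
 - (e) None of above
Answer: b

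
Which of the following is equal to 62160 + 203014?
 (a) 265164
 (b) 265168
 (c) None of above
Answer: c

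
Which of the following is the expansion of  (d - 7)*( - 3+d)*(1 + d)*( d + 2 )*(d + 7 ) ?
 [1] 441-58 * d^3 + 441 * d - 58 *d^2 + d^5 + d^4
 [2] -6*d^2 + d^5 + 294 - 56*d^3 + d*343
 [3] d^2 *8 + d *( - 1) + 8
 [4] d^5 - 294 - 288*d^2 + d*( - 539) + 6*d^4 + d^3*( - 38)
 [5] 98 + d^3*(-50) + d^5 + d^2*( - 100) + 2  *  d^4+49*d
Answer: 2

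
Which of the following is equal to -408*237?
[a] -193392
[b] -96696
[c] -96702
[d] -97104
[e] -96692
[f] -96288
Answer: b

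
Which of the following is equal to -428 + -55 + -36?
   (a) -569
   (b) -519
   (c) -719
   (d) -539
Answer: b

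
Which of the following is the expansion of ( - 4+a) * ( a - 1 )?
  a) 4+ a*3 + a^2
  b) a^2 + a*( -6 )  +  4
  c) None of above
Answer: c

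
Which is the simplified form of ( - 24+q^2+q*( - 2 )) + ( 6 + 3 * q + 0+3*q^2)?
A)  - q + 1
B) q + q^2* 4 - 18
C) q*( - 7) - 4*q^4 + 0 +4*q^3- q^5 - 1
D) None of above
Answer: B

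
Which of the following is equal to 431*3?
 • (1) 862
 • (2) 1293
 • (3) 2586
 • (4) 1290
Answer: 2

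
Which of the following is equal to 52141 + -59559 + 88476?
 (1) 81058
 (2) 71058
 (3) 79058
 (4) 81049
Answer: 1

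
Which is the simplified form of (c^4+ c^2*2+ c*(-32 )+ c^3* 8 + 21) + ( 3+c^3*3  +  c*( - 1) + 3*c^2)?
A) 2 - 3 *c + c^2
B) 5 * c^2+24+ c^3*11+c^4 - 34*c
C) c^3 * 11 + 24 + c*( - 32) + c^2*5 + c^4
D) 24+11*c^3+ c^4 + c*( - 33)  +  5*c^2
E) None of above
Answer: D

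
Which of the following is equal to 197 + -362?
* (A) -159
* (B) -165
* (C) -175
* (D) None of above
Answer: B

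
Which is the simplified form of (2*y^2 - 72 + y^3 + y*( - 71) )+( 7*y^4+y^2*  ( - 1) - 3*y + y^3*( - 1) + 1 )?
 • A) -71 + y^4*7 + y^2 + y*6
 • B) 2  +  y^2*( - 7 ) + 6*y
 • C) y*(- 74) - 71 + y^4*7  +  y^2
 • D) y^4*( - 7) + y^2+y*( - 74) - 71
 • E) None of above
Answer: C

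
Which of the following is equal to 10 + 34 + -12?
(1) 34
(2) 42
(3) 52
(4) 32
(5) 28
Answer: 4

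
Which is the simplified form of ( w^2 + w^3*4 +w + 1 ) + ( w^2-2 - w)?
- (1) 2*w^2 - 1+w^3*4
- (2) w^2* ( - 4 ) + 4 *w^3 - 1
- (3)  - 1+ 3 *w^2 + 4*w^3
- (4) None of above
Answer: 1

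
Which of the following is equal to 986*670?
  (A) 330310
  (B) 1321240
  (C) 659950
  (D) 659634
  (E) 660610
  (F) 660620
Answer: F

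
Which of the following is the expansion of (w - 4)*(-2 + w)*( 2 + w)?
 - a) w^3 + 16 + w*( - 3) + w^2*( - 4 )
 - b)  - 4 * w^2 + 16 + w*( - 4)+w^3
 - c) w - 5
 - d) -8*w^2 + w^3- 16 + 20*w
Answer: b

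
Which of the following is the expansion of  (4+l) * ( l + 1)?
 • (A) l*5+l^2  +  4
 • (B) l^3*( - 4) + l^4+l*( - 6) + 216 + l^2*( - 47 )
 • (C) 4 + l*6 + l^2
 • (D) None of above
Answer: A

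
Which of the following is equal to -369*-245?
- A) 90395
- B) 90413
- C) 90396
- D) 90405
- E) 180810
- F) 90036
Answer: D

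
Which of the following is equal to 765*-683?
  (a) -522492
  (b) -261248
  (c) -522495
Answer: c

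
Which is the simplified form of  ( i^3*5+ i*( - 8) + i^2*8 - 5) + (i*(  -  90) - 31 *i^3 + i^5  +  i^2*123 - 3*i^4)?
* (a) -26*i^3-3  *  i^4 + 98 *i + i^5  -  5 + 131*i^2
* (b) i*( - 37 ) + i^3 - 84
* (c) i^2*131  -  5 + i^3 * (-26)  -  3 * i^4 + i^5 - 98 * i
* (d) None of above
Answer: c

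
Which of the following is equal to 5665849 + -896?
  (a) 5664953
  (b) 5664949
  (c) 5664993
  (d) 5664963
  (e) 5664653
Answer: a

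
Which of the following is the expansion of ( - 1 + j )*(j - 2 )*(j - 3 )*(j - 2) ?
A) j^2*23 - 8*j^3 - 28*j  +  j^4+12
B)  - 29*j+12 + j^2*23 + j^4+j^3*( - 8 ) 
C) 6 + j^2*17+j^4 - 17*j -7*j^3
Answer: A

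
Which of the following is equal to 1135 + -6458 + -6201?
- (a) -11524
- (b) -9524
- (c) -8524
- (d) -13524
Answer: a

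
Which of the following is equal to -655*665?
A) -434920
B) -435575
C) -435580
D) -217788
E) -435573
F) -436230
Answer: B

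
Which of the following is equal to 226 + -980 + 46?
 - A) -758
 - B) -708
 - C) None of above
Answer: B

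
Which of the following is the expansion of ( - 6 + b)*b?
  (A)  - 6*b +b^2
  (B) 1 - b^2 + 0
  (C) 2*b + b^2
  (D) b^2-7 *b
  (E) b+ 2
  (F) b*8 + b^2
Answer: A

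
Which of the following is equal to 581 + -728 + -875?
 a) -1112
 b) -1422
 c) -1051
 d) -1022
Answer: d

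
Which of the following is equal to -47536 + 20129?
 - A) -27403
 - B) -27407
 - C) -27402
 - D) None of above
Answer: B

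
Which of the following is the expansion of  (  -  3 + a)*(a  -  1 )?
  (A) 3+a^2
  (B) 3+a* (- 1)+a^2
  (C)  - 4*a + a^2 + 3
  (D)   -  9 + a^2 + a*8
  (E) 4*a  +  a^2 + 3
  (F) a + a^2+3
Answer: C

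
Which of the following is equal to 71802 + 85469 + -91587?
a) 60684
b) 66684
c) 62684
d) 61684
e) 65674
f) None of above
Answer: f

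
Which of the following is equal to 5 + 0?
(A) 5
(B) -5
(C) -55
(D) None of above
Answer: A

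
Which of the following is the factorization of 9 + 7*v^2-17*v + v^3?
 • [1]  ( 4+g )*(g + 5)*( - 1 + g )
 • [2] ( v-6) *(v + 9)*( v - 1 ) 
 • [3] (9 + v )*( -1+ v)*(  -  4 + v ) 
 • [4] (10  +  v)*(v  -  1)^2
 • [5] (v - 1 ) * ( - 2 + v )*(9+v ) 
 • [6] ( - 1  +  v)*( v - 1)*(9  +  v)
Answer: 6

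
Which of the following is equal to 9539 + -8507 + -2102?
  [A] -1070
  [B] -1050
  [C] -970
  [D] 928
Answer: A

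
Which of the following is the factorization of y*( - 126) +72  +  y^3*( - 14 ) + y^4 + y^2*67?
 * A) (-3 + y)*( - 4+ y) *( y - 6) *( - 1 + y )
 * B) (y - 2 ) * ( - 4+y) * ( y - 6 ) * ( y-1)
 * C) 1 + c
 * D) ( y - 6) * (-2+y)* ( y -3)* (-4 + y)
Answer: A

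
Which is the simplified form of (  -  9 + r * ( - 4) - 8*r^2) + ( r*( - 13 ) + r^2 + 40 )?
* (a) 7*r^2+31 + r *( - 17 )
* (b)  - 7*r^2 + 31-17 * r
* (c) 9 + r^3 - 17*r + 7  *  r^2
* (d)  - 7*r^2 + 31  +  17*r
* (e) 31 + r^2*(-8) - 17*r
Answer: b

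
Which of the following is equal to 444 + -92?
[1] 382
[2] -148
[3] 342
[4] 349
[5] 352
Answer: 5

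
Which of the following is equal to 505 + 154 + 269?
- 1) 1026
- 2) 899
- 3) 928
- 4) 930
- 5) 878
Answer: 3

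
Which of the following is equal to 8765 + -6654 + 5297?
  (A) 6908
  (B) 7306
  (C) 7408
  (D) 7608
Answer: C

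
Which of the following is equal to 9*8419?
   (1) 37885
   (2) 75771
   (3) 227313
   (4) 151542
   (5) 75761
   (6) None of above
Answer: 2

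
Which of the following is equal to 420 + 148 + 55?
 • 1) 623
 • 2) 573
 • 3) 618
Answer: 1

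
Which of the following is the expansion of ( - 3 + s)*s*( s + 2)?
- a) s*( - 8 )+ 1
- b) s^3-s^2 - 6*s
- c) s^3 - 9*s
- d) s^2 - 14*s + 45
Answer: b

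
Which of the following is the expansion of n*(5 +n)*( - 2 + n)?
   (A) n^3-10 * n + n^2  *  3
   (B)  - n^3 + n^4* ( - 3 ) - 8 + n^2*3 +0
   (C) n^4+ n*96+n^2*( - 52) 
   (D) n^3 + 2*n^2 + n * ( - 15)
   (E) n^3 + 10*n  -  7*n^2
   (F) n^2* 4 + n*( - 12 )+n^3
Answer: A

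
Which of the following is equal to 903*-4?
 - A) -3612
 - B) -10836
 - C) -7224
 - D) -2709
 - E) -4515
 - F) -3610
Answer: A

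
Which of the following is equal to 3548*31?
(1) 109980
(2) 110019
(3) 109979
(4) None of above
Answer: 4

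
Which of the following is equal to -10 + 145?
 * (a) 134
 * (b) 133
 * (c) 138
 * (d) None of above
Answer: d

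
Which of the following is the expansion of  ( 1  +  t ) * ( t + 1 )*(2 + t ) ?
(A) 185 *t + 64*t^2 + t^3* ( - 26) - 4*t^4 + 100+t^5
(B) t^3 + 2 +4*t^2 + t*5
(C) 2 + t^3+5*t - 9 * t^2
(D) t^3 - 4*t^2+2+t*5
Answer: B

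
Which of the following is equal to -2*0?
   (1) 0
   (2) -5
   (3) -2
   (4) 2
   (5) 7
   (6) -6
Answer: 1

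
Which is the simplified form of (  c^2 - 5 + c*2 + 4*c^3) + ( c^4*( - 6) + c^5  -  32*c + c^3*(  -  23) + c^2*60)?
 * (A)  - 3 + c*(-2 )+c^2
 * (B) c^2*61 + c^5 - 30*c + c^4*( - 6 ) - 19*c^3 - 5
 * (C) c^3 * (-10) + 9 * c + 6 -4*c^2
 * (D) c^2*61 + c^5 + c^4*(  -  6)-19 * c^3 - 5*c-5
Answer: B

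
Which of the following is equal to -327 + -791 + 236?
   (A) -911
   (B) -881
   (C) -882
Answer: C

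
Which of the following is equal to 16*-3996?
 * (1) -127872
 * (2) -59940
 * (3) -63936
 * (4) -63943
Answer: 3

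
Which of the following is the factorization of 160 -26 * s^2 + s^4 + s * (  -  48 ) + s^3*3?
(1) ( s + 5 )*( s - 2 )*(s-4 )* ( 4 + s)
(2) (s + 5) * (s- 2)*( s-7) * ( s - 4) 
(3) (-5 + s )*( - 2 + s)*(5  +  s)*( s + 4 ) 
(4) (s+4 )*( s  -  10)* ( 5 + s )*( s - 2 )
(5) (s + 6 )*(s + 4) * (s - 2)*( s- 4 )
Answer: 1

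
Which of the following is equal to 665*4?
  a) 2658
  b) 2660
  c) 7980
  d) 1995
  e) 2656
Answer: b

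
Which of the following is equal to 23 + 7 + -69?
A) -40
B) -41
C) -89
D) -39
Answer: D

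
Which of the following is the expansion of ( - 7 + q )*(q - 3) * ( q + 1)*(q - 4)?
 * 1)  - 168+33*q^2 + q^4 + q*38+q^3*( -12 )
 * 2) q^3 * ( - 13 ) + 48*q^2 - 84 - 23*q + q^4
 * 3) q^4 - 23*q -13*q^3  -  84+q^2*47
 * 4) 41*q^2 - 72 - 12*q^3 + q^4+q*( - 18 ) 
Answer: 3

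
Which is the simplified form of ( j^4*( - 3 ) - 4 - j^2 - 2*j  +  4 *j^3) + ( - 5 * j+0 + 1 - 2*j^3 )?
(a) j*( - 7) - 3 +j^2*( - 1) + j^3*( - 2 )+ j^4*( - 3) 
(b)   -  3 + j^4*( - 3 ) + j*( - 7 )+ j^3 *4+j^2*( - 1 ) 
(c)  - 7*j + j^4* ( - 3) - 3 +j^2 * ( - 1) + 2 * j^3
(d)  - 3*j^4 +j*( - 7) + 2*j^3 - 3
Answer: c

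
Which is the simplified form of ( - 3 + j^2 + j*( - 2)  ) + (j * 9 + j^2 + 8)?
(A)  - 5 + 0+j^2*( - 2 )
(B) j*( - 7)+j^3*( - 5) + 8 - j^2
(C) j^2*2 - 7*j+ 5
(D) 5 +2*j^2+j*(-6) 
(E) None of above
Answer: E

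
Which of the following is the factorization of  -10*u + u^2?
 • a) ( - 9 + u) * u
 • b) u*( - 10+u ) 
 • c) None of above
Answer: b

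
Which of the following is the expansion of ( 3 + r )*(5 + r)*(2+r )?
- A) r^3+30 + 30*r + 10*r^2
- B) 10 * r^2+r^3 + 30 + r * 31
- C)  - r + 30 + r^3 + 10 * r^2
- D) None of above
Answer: B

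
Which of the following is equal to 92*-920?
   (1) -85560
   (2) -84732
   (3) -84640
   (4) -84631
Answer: 3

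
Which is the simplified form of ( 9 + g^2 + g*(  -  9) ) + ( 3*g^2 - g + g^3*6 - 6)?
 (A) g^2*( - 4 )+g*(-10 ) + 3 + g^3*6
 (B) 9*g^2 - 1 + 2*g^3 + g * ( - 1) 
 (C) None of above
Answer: C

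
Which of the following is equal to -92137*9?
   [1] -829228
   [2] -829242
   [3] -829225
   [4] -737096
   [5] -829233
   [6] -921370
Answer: 5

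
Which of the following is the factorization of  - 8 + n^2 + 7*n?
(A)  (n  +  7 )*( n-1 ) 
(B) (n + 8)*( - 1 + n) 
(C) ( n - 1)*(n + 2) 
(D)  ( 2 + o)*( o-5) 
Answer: B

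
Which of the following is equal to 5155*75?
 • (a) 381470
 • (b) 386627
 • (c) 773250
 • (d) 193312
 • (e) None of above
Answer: e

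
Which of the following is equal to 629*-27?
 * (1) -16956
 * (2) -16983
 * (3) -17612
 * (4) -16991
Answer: 2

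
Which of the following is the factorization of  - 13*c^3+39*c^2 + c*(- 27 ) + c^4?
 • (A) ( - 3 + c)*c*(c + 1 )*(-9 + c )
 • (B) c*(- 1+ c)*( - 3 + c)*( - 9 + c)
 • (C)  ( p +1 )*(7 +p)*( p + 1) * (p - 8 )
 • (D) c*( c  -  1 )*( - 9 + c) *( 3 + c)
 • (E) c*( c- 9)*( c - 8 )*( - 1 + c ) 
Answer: B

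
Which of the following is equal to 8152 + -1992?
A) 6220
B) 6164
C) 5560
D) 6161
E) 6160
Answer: E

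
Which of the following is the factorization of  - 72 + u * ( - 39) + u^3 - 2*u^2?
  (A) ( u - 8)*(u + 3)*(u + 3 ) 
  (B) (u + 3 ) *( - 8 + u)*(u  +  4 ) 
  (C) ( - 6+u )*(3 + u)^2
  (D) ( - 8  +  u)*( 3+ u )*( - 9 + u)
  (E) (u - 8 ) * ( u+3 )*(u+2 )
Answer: A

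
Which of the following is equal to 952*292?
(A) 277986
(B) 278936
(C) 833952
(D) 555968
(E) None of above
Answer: E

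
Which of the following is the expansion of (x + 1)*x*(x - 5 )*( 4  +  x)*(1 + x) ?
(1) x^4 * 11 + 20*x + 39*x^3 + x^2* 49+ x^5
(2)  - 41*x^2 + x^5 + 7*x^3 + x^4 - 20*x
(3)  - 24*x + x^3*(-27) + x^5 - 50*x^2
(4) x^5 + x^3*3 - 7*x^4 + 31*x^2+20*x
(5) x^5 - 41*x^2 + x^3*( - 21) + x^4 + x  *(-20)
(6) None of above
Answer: 5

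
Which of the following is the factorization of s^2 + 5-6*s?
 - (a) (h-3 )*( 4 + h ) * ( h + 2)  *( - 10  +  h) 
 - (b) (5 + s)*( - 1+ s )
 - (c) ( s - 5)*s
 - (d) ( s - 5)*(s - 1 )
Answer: d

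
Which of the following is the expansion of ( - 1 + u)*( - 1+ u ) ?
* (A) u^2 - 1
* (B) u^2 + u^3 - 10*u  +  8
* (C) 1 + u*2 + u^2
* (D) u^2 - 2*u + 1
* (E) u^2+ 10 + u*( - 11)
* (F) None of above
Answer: D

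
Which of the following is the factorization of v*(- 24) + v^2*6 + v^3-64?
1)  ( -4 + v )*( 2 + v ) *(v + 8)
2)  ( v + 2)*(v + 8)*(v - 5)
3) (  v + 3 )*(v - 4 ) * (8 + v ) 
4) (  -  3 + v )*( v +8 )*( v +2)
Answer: 1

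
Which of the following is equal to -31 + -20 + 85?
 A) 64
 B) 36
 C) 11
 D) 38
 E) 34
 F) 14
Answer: E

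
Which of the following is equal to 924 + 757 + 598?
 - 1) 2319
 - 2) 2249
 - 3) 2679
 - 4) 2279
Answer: 4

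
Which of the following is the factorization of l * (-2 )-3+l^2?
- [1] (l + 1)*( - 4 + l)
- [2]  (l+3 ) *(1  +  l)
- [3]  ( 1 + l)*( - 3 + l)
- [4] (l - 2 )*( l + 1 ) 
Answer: 3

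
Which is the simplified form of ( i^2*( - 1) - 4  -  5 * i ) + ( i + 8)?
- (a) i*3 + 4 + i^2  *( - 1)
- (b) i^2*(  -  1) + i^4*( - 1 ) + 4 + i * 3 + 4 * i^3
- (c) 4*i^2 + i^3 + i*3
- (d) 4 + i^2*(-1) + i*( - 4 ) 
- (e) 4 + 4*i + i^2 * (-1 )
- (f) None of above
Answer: d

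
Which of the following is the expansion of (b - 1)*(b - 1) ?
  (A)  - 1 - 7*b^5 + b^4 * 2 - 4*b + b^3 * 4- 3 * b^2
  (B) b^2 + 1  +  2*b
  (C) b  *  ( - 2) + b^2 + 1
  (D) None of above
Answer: C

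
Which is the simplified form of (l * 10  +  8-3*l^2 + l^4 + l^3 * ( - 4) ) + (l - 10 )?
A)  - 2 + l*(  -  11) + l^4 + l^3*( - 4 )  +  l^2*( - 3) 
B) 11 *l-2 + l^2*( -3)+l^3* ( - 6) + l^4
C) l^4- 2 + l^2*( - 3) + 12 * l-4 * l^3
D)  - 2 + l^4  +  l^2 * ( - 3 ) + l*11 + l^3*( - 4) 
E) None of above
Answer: D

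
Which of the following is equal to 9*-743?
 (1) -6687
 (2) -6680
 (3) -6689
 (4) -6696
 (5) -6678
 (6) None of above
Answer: 1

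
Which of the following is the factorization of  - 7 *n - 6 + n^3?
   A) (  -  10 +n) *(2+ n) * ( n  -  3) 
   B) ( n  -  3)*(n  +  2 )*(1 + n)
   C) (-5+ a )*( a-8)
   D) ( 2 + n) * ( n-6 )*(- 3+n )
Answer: B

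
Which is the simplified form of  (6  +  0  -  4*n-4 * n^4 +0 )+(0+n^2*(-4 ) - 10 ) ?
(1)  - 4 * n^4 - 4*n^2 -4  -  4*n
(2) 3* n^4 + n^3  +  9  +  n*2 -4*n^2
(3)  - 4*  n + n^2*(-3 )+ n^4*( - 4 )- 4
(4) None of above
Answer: 1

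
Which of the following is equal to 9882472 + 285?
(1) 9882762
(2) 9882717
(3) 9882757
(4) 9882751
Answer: 3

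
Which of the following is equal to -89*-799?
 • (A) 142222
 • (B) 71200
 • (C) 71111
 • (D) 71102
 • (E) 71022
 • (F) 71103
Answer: C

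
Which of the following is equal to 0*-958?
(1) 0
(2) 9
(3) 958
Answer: 1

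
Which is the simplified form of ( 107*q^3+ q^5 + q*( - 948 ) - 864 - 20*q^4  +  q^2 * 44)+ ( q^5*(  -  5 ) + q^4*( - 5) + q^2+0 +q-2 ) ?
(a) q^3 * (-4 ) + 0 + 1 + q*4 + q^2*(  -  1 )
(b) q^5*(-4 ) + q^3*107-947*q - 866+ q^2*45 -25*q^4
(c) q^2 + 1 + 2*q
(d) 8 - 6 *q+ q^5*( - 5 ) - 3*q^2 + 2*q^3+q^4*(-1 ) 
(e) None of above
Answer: b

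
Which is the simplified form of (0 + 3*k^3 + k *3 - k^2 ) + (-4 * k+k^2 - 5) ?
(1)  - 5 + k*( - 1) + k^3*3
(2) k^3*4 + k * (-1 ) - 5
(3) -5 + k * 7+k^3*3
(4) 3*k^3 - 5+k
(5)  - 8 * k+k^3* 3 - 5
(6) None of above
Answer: 1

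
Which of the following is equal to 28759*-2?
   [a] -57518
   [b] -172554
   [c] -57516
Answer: a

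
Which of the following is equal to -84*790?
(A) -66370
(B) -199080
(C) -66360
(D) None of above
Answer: C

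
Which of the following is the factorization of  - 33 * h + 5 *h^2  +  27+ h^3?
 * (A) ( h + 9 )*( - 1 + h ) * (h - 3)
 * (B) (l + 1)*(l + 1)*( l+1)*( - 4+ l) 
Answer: A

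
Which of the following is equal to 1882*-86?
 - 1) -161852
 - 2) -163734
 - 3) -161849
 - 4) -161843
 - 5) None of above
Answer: 1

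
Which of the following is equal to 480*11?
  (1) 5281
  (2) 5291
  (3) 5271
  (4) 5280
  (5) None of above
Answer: 4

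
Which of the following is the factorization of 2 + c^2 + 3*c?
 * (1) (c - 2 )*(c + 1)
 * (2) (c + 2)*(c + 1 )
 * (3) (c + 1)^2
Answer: 2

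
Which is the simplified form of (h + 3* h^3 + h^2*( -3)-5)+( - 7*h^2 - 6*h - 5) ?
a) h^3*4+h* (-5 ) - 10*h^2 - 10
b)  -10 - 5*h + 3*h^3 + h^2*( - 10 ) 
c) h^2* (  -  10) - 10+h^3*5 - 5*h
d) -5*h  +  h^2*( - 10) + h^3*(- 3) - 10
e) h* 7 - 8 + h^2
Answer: b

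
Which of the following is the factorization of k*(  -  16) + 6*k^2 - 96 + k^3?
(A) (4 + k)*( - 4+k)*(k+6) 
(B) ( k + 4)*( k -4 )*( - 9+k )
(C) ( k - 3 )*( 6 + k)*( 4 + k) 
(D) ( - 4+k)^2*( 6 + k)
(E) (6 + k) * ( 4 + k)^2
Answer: A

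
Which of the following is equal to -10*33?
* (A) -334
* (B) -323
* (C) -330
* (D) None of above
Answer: C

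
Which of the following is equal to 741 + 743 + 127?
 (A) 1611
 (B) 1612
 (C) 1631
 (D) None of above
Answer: A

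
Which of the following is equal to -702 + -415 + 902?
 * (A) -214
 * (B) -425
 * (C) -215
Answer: C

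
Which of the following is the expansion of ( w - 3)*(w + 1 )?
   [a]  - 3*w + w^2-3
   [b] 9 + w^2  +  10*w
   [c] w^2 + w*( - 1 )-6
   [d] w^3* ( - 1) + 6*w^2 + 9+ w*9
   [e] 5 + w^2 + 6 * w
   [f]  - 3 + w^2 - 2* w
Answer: f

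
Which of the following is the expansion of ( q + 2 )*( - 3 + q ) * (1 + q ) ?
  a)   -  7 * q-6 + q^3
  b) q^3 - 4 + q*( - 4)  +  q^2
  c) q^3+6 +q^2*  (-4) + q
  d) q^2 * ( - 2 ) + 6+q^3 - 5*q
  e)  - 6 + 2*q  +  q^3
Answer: a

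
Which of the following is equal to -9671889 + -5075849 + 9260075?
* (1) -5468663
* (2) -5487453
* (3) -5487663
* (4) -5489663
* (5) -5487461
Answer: 3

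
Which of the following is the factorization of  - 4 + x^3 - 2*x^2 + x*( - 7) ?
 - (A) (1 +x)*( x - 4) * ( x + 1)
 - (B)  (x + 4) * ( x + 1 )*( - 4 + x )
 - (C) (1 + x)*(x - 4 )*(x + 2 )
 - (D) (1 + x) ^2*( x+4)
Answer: A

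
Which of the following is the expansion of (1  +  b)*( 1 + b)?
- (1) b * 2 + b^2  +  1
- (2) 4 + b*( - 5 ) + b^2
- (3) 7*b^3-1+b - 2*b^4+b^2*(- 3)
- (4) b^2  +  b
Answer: 1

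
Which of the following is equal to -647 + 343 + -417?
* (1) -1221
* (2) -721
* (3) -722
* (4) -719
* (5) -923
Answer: 2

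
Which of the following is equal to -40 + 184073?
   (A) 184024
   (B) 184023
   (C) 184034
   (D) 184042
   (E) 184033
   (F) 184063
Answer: E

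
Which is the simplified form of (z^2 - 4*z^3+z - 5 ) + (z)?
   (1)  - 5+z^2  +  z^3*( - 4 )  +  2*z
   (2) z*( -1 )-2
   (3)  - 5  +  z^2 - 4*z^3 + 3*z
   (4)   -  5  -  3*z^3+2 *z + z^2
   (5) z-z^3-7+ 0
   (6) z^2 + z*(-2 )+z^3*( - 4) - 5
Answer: 1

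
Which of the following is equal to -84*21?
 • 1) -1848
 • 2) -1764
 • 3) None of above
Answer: 2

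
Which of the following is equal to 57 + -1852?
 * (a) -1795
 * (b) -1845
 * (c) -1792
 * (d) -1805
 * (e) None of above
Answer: a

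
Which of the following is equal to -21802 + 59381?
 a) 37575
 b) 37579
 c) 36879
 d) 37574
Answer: b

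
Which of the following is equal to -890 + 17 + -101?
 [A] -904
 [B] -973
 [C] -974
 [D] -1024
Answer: C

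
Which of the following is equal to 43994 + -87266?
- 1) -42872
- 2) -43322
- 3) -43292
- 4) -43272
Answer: 4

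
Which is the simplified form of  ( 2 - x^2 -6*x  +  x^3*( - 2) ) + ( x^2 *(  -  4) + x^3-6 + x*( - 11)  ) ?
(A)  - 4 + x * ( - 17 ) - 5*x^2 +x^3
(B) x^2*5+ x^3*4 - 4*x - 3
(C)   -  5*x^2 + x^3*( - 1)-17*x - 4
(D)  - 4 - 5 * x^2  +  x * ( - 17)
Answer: C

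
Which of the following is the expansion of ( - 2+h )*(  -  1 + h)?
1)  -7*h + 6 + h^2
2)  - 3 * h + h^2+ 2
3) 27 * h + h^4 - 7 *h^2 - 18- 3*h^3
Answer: 2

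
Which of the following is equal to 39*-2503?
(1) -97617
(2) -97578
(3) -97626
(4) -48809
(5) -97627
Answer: 1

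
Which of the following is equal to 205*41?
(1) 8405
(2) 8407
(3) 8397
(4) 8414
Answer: 1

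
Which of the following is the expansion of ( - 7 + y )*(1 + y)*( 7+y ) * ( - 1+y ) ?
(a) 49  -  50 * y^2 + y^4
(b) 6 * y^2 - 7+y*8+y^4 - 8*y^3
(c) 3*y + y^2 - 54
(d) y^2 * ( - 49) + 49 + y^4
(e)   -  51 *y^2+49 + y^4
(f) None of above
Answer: a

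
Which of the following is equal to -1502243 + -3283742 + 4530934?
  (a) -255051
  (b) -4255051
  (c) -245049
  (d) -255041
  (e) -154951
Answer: a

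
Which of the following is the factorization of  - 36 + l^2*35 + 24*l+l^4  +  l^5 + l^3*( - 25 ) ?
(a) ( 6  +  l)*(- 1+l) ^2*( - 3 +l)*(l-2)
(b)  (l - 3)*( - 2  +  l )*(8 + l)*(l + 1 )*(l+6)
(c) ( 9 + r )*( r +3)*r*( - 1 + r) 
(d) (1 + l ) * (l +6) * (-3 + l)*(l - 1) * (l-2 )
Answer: d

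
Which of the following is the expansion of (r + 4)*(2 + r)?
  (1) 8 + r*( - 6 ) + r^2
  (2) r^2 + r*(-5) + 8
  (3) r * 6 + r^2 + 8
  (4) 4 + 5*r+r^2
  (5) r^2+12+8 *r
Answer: 3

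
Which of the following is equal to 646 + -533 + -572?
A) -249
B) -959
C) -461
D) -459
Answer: D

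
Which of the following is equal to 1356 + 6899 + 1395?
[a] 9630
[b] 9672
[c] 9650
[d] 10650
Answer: c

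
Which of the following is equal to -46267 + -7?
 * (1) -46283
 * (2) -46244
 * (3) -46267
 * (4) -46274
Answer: 4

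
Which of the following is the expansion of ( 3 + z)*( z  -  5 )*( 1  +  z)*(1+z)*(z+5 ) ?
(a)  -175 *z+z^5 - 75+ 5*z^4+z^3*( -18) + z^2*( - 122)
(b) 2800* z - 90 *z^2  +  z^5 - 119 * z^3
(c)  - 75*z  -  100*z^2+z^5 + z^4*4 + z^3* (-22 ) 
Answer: a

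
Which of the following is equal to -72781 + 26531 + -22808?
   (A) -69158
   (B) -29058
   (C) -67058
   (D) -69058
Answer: D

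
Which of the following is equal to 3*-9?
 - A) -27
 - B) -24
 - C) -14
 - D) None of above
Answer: A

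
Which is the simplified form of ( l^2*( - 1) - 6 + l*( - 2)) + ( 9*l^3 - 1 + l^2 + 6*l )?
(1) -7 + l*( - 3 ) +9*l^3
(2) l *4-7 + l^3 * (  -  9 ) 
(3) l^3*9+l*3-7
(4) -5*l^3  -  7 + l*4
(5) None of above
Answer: 5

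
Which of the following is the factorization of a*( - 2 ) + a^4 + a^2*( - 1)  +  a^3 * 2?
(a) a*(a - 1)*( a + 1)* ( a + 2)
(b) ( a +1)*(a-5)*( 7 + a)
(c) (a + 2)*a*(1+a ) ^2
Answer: a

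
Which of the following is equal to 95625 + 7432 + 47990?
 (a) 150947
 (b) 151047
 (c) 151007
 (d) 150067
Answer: b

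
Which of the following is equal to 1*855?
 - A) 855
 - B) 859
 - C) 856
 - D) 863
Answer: A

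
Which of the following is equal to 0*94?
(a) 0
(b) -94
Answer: a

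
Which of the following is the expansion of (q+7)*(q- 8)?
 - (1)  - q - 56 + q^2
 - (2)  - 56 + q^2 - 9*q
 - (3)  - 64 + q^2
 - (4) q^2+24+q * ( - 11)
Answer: 1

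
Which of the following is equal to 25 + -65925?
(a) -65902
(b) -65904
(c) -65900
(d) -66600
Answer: c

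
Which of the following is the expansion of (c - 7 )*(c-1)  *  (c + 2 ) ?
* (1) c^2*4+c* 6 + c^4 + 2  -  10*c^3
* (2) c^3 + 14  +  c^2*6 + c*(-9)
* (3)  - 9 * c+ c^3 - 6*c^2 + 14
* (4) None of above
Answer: 3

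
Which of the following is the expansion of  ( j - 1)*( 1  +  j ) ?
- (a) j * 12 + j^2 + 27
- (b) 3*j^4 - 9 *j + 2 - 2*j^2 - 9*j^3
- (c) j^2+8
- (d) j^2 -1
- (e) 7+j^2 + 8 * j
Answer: d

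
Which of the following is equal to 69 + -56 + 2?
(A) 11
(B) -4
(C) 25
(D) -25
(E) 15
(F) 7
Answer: E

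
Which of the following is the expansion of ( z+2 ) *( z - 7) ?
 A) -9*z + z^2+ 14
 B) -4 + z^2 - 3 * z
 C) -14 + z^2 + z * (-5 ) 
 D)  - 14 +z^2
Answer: C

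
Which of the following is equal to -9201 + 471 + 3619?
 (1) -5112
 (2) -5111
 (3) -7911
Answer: 2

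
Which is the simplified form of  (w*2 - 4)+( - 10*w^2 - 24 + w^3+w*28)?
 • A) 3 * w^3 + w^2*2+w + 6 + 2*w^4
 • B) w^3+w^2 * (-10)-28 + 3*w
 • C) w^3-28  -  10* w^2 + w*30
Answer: C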